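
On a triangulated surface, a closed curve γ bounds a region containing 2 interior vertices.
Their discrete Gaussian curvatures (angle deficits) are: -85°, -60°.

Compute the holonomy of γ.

Holonomy = total enclosed curvature = (-85°) + (-60°) = -145°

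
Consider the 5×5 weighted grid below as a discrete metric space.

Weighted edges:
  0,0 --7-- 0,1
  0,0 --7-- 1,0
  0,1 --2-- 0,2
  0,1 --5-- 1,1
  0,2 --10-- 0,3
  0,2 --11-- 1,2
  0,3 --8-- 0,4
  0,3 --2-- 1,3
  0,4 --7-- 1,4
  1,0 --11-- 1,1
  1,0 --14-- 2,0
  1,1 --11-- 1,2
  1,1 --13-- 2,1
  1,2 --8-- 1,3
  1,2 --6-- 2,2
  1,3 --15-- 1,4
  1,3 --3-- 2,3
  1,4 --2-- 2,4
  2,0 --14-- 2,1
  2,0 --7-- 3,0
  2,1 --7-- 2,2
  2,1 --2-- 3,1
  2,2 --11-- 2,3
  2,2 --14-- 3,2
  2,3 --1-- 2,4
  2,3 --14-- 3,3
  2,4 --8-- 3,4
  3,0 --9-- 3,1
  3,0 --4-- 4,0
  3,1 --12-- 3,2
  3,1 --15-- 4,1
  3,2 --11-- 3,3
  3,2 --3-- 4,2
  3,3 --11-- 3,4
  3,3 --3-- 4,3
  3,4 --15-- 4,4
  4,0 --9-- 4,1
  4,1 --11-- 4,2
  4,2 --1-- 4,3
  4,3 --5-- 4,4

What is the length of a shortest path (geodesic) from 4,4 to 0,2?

Shortest path: 4,4 → 4,3 → 3,3 → 2,3 → 1,3 → 0,3 → 0,2, total weight = 37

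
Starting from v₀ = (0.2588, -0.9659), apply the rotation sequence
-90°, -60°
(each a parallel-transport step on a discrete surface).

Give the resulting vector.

Total rotation: (-90°) + (-60°) = -150°. Final vector: (-0.7071, 0.7071)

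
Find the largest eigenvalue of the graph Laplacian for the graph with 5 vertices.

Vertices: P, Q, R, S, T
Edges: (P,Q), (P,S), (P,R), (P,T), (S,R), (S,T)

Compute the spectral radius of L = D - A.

Degrees: deg(P) = 4, deg(Q) = 1, deg(R) = 2, deg(S) = 3, deg(T) = 2.
L = D − A with rows/columns ordered (P, Q, R, S, T):
  [ 4, -1, -1, -1, -1]
  [-1,  1,  0,  0,  0]
  [-1,  0,  2, -1,  0]
  [-1,  0, -1,  3, -1]
  [-1,  0,  0, -1,  2]
Characteristic polynomial: det(λI − L) = λ(λ − 1)(λ − 2)(λ − 4)(λ − 5).
Roots: λ = 0; (λ − 1) = 0 ⇒ λ = 1; (λ − 2) = 0 ⇒ λ = 2; (λ − 4) = 0 ⇒ λ = 4; (λ − 5) = 0 ⇒ λ = 5.
(Check: the roots sum (with multiplicity) to 12, matching trace L = Σdeg = 2·6 = 12.)
Laplacian eigenvalues: [0.0, 1.0, 2.0, 4.0, 5.0]. Largest eigenvalue (spectral radius) = 5.0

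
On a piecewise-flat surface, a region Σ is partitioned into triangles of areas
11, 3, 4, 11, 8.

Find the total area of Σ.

11 + 3 + 4 + 11 + 8 = 37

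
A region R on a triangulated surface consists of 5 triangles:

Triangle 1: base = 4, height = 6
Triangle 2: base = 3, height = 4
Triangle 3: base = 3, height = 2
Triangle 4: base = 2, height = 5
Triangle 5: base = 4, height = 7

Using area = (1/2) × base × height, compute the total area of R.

(1/2)×4×6 + (1/2)×3×4 + (1/2)×3×2 + (1/2)×2×5 + (1/2)×4×7 = 40.0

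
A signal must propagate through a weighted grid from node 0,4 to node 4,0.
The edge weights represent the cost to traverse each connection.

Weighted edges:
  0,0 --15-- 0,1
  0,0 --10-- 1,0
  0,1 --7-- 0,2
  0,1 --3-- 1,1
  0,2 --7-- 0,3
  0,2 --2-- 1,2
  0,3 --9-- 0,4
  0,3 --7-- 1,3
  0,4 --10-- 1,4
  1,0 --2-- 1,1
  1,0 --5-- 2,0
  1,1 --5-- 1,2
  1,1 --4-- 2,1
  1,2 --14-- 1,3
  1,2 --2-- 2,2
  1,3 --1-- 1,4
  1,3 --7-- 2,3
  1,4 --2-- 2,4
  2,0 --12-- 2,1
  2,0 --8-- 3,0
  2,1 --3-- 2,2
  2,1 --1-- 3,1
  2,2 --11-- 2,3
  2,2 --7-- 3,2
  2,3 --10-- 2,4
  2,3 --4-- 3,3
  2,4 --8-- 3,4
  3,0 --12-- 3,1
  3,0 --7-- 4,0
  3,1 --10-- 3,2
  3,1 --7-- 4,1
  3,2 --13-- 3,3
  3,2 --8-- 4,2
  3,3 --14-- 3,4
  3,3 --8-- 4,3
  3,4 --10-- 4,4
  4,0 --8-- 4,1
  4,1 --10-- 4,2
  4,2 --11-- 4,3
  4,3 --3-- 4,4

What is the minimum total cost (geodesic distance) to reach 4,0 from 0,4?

Shortest path: 0,4 → 0,3 → 0,2 → 1,2 → 2,2 → 2,1 → 3,1 → 4,1 → 4,0, total weight = 39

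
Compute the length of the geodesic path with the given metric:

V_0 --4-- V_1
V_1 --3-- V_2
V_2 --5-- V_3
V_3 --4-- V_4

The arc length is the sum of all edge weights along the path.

Arc length = 4 + 3 + 5 + 4 = 16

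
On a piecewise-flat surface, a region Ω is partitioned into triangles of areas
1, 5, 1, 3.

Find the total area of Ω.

1 + 5 + 1 + 3 = 10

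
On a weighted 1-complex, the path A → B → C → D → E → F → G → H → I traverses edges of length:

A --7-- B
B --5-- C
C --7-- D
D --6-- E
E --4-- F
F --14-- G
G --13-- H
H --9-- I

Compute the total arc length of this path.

Arc length = 7 + 5 + 7 + 6 + 4 + 14 + 13 + 9 = 65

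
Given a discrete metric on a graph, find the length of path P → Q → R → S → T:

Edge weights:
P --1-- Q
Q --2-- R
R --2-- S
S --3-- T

Arc length = 1 + 2 + 2 + 3 = 8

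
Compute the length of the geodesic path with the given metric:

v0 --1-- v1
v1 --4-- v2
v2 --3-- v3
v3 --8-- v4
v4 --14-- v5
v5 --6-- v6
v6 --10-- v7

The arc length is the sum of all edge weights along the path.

Arc length = 1 + 4 + 3 + 8 + 14 + 6 + 10 = 46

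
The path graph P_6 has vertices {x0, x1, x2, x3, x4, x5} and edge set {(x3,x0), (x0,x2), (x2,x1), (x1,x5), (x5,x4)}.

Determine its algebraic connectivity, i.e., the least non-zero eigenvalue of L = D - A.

The path graph P_n has Laplacian eigenvalues λ_k = 2 − 2cos(kπ/n), k = 0, 1, …, n−1. Here n = 6:
k=0: 2 − 2cos(0) = 0.0; k=1: 2 − 2cos(π/6) = 0.2679; k=2: 2 − 2cos(π/3) = 1.0; k=3: 2 − 2cos(π/2) = 2.0; k=4: 2 − 2cos(2π/3) = 3.0; k=5: 2 − 2cos(5π/6) = 3.7321.
Laplacian eigenvalues: [0.0, 0.2679, 1.0, 2.0, 3.0, 3.7321]. Algebraic connectivity (smallest non-zero eigenvalue) = 0.2679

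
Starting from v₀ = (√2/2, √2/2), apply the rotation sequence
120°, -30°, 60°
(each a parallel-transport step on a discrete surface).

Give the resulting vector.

Total rotation: 120° + (-30°) + 60° = 150°. Final vector: (-0.9659, -0.2588)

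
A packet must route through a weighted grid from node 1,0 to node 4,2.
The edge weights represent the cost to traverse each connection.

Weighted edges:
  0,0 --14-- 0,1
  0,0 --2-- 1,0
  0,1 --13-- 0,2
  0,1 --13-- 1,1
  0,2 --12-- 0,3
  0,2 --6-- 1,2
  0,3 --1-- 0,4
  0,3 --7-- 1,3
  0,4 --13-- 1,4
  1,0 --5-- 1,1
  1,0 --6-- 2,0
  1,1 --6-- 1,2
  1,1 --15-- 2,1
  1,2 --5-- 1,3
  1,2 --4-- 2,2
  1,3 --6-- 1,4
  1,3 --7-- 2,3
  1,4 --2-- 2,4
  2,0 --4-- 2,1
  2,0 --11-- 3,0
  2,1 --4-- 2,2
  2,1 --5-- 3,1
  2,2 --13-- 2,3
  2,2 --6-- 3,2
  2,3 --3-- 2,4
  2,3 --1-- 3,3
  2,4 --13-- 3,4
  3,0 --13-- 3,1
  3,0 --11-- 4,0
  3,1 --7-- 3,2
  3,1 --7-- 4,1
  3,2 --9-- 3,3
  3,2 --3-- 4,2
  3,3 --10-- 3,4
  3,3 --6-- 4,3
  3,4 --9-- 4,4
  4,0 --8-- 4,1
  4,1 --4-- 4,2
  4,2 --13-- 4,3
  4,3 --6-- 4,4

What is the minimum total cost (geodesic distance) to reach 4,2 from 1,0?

Shortest path: 1,0 → 2,0 → 2,1 → 2,2 → 3,2 → 4,2, total weight = 23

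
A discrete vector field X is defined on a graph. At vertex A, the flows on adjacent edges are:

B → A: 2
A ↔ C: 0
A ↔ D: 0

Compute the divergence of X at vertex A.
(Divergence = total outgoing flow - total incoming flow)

Divergence = sum of outgoing flows = (-2) + 0 + 0 = -2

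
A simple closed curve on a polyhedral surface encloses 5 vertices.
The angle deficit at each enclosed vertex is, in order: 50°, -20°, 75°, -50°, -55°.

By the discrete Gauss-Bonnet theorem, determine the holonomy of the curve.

Holonomy = total enclosed curvature = 50° + (-20°) + 75° + (-50°) + (-55°) = 0°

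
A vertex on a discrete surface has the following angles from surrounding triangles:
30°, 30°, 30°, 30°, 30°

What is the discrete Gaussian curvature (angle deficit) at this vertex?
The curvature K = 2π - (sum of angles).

Sum of angles = 150°. K = 360° - 150° = 210° = 7π/6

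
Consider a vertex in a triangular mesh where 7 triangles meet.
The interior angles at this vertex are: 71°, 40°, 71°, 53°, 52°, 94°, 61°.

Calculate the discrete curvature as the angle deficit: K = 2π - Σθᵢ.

Sum of angles = 442°. K = 360° - 442° = -82° = -41π/90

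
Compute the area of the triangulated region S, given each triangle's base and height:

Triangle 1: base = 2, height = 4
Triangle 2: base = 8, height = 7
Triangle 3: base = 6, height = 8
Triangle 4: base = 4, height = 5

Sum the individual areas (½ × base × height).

(1/2)×2×4 + (1/2)×8×7 + (1/2)×6×8 + (1/2)×4×5 = 66.0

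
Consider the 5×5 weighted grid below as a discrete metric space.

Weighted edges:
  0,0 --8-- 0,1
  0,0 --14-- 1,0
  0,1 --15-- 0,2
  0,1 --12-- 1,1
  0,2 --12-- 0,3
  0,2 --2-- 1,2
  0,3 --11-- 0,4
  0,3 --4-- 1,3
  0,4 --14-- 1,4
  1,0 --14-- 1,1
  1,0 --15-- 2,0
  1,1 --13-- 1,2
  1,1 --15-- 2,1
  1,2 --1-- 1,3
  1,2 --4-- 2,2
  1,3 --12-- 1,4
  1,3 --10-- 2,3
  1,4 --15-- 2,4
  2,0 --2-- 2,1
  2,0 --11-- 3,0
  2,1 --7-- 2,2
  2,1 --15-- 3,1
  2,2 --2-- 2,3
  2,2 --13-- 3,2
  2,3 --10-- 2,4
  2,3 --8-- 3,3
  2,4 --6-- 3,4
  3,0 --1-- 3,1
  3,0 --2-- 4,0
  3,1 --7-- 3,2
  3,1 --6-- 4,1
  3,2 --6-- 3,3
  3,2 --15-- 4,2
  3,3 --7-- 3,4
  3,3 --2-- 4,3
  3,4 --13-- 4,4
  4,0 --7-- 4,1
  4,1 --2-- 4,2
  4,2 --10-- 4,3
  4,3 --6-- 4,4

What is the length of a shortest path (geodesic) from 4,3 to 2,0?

Shortest path: 4,3 → 3,3 → 2,3 → 2,2 → 2,1 → 2,0, total weight = 21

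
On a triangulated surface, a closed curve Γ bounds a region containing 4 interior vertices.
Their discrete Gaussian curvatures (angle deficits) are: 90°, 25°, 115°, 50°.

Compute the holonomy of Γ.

Holonomy = total enclosed curvature = 90° + 25° + 115° + 50° = 280°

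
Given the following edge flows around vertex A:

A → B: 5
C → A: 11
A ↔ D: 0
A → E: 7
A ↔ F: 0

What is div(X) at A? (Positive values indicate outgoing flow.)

Divergence = sum of outgoing flows = 5 + (-11) + 0 + 7 + 0 = 1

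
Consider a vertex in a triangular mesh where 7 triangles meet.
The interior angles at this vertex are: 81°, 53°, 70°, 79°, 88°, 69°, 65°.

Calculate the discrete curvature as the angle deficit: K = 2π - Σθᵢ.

Sum of angles = 505°. K = 360° - 505° = -145° = -29π/36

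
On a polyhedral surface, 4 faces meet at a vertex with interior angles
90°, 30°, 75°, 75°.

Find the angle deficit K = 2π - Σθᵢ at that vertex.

Sum of angles = 270°. K = 360° - 270° = 90° = π/2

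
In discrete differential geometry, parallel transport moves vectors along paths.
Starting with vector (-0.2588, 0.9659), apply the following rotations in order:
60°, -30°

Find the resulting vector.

Total rotation: 60° + (-30°) = 30°. Final vector: (-0.7071, 0.7071)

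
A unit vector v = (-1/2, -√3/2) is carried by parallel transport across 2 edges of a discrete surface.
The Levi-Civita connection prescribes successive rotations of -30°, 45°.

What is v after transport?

Total rotation: (-30°) + 45° = 15°. Final vector: (-0.2588, -0.9659)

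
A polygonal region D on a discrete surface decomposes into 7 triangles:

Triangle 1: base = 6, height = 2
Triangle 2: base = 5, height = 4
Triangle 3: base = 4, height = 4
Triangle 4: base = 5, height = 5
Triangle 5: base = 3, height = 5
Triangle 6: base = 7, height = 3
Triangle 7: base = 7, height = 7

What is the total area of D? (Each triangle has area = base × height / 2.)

(1/2)×6×2 + (1/2)×5×4 + (1/2)×4×4 + (1/2)×5×5 + (1/2)×3×5 + (1/2)×7×3 + (1/2)×7×7 = 79.0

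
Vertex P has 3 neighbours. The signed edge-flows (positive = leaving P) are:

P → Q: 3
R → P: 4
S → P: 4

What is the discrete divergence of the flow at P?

Divergence = sum of outgoing flows = 3 + (-4) + (-4) = -5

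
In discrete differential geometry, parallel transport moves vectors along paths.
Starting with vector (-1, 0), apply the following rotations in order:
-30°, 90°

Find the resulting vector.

Total rotation: (-30°) + 90° = 60°. Final vector: (-0.5000, -0.8660)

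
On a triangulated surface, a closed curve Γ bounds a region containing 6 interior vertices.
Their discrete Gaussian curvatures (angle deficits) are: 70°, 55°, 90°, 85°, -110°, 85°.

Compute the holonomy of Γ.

Holonomy = total enclosed curvature = 70° + 55° + 90° + 85° + (-110°) + 85° = 275°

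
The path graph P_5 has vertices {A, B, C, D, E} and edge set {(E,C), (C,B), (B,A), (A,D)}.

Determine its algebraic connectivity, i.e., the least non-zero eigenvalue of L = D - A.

The path graph P_n has Laplacian eigenvalues λ_k = 2 − 2cos(kπ/n), k = 0, 1, …, n−1. Here n = 5:
k=0: 2 − 2cos(0) = 0.0; k=1: 2 − 2cos(π/5) = 0.382; k=2: 2 − 2cos(2π/5) = 1.382; k=3: 2 − 2cos(3π/5) = 2.618; k=4: 2 − 2cos(4π/5) = 3.618.
Laplacian eigenvalues: [0.0, 0.382, 1.382, 2.618, 3.618]. Algebraic connectivity (smallest non-zero eigenvalue) = 0.382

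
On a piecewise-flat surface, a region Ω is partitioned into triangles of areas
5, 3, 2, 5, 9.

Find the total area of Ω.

5 + 3 + 2 + 5 + 9 = 24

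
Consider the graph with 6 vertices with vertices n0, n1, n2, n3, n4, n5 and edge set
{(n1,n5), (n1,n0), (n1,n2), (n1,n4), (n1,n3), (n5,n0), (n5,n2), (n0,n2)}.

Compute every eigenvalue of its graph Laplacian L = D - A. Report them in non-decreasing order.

Degrees: deg(n0) = 3, deg(n1) = 5, deg(n2) = 3, deg(n3) = 1, deg(n4) = 1, deg(n5) = 3.
L = D − A with rows/columns ordered (n0, n1, n2, n3, n4, n5):
  [ 3, -1, -1,  0,  0, -1]
  [-1,  5, -1, -1, -1, -1]
  [-1, -1,  3,  0,  0, -1]
  [ 0, -1,  0,  1,  0,  0]
  [ 0, -1,  0,  0,  1,  0]
  [-1, -1, -1,  0,  0,  3]
Characteristic polynomial: det(λI − L) = λ(λ − 1)²(λ − 4)²(λ − 6).
Roots: λ = 0; (λ − 1) = 0 ⇒ λ = 1 (multiplicity 2); (λ − 4) = 0 ⇒ λ = 4 (multiplicity 2); (λ − 6) = 0 ⇒ λ = 6.
(Check: the roots sum (with multiplicity) to 16, matching trace L = Σdeg = 2·8 = 16.)
Laplacian eigenvalues (increasing order): [0.0, 1.0, 1.0, 4.0, 4.0, 6.0]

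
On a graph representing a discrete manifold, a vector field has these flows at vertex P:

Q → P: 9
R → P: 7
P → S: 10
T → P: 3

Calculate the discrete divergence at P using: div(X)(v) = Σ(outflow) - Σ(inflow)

Divergence = sum of outgoing flows = (-9) + (-7) + 10 + (-3) = -9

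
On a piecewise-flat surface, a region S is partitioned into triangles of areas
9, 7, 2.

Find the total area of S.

9 + 7 + 2 = 18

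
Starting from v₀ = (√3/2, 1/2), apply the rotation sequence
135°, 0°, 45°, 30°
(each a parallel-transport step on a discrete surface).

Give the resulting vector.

Total rotation: 135° + 0° + 45° + 30° = 210° ≡ -150° (mod 360°). Final vector: (-0.5000, -0.8660)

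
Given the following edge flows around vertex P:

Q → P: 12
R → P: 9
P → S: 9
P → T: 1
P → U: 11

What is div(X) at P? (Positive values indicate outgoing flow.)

Divergence = sum of outgoing flows = (-12) + (-9) + 9 + 1 + 11 = 0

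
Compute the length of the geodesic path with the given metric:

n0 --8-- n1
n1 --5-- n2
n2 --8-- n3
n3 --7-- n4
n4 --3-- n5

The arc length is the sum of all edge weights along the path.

Arc length = 8 + 5 + 8 + 7 + 3 = 31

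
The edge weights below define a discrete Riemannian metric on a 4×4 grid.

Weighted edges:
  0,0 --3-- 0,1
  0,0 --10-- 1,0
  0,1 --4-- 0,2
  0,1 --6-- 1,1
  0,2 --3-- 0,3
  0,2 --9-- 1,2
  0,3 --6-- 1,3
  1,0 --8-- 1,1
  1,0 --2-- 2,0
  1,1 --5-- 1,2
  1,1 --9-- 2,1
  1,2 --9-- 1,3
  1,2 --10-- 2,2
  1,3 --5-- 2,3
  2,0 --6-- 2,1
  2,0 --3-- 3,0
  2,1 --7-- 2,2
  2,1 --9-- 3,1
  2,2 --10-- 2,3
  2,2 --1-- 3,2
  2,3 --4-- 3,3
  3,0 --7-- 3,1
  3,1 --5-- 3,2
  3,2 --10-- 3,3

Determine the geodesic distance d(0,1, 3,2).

Shortest path: 0,1 → 1,1 → 1,2 → 2,2 → 3,2, total weight = 22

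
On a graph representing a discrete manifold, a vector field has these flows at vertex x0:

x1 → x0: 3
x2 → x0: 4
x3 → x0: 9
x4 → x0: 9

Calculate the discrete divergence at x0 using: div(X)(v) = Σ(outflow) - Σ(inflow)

Divergence = sum of outgoing flows = (-3) + (-4) + (-9) + (-9) = -25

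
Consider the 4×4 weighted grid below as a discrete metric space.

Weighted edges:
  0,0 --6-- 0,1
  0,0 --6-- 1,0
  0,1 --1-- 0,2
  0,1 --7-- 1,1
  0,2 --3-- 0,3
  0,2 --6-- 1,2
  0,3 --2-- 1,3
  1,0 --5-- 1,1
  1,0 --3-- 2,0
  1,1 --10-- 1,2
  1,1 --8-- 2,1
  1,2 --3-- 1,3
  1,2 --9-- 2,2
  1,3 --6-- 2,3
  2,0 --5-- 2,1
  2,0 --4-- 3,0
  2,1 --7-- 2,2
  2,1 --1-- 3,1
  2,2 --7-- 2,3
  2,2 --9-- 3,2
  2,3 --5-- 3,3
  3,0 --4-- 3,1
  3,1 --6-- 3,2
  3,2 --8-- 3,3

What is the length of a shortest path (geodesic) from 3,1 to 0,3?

Shortest path: 3,1 → 2,1 → 1,1 → 0,1 → 0,2 → 0,3, total weight = 20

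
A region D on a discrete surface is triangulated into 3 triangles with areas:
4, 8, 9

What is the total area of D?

4 + 8 + 9 = 21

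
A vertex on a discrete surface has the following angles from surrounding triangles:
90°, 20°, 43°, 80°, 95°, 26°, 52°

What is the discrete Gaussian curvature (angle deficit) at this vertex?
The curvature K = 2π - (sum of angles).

Sum of angles = 406°. K = 360° - 406° = -46° = -23π/90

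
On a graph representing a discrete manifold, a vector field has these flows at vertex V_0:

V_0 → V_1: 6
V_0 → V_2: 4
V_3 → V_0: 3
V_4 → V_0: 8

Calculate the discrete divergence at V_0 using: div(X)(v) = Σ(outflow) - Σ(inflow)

Divergence = sum of outgoing flows = 6 + 4 + (-3) + (-8) = -1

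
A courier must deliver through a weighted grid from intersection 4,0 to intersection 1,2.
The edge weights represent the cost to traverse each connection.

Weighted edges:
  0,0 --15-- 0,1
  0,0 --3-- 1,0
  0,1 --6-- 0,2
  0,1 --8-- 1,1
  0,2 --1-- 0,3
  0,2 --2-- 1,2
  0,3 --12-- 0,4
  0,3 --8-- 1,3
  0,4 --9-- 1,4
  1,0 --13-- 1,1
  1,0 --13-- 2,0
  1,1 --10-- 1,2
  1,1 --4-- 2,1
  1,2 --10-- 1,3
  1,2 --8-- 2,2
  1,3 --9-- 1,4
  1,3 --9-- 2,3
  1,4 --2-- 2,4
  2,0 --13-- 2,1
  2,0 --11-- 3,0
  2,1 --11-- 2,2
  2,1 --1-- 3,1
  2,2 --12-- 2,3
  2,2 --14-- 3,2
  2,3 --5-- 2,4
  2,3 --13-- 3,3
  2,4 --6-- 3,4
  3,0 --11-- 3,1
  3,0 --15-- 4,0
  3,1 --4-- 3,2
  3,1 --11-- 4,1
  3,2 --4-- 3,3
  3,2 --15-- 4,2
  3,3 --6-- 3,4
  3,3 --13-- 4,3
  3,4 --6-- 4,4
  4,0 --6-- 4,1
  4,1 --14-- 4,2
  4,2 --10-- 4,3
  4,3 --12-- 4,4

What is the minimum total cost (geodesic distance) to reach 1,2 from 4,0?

Shortest path: 4,0 → 4,1 → 3,1 → 2,1 → 1,1 → 1,2, total weight = 32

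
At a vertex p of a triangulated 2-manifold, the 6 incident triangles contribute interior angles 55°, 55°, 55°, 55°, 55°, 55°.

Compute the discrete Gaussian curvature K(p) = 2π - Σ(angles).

Sum of angles = 330°. K = 360° - 330° = 30° = π/6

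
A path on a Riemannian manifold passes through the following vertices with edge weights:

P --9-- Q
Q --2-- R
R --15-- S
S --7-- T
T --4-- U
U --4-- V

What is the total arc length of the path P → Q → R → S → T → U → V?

Arc length = 9 + 2 + 15 + 7 + 4 + 4 = 41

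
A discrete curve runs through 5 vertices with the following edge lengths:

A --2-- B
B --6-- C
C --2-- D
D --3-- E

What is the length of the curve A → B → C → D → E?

Arc length = 2 + 6 + 2 + 3 = 13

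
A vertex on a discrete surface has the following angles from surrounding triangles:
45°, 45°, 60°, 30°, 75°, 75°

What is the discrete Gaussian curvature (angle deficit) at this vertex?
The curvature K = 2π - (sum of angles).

Sum of angles = 330°. K = 360° - 330° = 30°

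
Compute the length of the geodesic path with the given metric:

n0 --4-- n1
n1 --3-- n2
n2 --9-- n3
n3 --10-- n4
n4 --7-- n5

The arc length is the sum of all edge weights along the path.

Arc length = 4 + 3 + 9 + 10 + 7 = 33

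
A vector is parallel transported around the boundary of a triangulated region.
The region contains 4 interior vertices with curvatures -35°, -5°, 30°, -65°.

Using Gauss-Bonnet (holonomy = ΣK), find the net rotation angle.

Holonomy = total enclosed curvature = (-35°) + (-5°) + 30° + (-65°) = -75°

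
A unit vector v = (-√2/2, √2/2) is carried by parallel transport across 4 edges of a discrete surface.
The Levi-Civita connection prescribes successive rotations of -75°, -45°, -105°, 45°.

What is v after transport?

Total rotation: (-75°) + (-45°) + (-105°) + 45° = -180° ≡ 180° (mod 360°). Final vector: (0.7071, -0.7071)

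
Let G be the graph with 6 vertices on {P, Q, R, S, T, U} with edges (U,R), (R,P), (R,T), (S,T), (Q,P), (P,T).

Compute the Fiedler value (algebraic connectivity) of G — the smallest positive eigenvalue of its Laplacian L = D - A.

Degrees: deg(P) = 3, deg(Q) = 1, deg(R) = 3, deg(S) = 1, deg(T) = 3, deg(U) = 1.
L = D − A with rows/columns ordered (P, Q, R, S, T, U):
  [ 3, -1, -1,  0, -1,  0]
  [-1,  1,  0,  0,  0,  0]
  [-1,  0,  3,  0, -1, -1]
  [ 0,  0,  0,  1, -1,  0]
  [-1,  0, -1, -1,  3,  0]
  [ 0,  0, -1,  0,  0,  1]
Characteristic polynomial: det(λI − L) = λ(λ² − 5λ + 3)²(λ − 2).
Roots: λ = 0; (λ² − 5λ + 3) = 0 ⇒ λ = (5 ± √13)/2 ≈ 0.6972, 4.3028 (multiplicity 2); (λ − 2) = 0 ⇒ λ = 2.
(Check: the roots sum (with multiplicity) to 12, matching trace L = Σdeg = 2·6 = 12.)
Laplacian eigenvalues: [0.0, 0.6972, 0.6972, 2.0, 4.3028, 4.3028]. Algebraic connectivity (smallest non-zero eigenvalue) = 0.6972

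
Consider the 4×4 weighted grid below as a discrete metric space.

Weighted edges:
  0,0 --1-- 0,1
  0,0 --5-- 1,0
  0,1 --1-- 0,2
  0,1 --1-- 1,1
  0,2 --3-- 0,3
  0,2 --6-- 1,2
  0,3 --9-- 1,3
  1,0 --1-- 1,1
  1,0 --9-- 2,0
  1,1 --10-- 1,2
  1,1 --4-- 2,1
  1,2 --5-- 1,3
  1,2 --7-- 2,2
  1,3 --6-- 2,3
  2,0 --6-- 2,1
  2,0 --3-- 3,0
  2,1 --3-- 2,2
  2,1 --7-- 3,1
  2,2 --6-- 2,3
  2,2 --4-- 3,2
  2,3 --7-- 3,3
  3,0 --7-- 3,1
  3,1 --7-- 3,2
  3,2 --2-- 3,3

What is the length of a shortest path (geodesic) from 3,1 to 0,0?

Shortest path: 3,1 → 2,1 → 1,1 → 0,1 → 0,0, total weight = 13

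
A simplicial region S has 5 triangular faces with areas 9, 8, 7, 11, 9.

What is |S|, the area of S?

9 + 8 + 7 + 11 + 9 = 44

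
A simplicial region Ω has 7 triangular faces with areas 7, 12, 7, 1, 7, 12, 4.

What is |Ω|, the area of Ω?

7 + 12 + 7 + 1 + 7 + 12 + 4 = 50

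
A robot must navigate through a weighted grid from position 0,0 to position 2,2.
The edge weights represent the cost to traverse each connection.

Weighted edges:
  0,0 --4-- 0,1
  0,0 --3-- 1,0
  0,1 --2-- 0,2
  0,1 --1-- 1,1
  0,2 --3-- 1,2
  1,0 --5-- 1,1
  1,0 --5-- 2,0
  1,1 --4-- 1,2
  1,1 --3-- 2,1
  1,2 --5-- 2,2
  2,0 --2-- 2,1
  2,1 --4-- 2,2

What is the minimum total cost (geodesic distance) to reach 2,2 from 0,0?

Shortest path: 0,0 → 0,1 → 1,1 → 2,1 → 2,2, total weight = 12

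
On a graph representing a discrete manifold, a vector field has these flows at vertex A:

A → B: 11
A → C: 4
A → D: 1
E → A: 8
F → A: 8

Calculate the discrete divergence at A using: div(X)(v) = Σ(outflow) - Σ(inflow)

Divergence = sum of outgoing flows = 11 + 4 + 1 + (-8) + (-8) = 0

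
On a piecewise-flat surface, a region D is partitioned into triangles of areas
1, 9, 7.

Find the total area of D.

1 + 9 + 7 = 17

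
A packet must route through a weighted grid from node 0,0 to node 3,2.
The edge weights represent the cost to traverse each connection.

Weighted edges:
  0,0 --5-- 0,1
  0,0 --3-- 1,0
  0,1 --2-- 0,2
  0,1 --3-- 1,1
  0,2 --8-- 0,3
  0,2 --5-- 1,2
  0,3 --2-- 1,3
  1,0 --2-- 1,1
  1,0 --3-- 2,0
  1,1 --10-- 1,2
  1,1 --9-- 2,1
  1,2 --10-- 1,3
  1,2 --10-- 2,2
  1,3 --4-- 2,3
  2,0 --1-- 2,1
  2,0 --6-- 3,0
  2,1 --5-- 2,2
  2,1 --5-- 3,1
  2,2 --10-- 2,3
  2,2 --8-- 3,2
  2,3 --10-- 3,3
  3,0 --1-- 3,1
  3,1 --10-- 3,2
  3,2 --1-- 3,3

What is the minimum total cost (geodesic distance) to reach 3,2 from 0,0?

Shortest path: 0,0 → 1,0 → 2,0 → 2,1 → 2,2 → 3,2, total weight = 20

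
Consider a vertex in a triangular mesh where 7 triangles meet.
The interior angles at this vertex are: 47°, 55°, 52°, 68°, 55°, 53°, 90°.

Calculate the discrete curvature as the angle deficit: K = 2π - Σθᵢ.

Sum of angles = 420°. K = 360° - 420° = -60° = -π/3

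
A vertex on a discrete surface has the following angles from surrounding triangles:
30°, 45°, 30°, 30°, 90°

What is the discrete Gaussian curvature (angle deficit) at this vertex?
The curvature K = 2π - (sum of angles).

Sum of angles = 225°. K = 360° - 225° = 135° = 3π/4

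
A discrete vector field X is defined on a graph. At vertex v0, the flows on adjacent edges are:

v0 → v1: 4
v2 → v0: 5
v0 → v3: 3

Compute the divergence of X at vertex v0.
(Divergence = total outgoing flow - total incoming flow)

Divergence = sum of outgoing flows = 4 + (-5) + 3 = 2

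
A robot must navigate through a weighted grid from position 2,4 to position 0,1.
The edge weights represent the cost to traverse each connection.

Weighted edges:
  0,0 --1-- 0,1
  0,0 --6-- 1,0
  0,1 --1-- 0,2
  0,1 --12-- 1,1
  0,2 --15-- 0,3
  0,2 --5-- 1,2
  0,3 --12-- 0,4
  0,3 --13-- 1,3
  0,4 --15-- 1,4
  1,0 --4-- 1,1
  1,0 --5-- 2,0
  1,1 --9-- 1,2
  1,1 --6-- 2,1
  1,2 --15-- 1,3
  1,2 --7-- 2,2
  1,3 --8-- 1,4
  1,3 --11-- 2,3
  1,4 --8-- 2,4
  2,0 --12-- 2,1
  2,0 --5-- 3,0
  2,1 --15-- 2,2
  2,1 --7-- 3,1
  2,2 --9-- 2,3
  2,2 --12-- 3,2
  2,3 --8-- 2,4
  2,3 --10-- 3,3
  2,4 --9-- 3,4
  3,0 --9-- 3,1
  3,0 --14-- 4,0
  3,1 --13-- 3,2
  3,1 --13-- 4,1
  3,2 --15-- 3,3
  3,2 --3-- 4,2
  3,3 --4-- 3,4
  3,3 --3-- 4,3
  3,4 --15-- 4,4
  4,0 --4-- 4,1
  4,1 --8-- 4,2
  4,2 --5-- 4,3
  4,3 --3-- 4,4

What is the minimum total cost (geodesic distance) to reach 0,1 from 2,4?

Shortest path: 2,4 → 2,3 → 2,2 → 1,2 → 0,2 → 0,1, total weight = 30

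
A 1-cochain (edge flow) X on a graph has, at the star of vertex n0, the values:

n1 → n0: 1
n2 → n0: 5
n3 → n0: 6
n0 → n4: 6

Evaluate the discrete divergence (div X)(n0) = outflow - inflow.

Divergence = sum of outgoing flows = (-1) + (-5) + (-6) + 6 = -6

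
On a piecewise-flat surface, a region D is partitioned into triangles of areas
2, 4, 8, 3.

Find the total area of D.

2 + 4 + 8 + 3 = 17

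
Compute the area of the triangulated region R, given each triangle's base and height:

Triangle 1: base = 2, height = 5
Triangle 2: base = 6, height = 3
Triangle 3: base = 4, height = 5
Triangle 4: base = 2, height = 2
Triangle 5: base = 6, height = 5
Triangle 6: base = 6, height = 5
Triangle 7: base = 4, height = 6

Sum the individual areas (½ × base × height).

(1/2)×2×5 + (1/2)×6×3 + (1/2)×4×5 + (1/2)×2×2 + (1/2)×6×5 + (1/2)×6×5 + (1/2)×4×6 = 68.0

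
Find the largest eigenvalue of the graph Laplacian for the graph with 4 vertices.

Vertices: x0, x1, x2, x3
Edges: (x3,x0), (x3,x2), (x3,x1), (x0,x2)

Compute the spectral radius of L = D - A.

Degrees: deg(x0) = 2, deg(x1) = 1, deg(x2) = 2, deg(x3) = 3.
L = D − A with rows/columns ordered (x0, x1, x2, x3):
  [ 2,  0, -1, -1]
  [ 0,  1,  0, -1]
  [-1,  0,  2, -1]
  [-1, -1, -1,  3]
Characteristic polynomial: det(λI − L) = λ(λ − 1)(λ − 3)(λ − 4).
Roots: λ = 0; (λ − 1) = 0 ⇒ λ = 1; (λ − 3) = 0 ⇒ λ = 3; (λ − 4) = 0 ⇒ λ = 4.
(Check: the roots sum (with multiplicity) to 8, matching trace L = Σdeg = 2·4 = 8.)
Laplacian eigenvalues: [0.0, 1.0, 3.0, 4.0]. Largest eigenvalue (spectral radius) = 4.0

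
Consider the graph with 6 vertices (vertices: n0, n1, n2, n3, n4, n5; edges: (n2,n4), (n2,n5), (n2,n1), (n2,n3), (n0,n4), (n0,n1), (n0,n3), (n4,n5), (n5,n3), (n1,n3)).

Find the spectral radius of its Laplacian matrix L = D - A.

Degrees: deg(n0) = 3, deg(n1) = 3, deg(n2) = 4, deg(n3) = 4, deg(n4) = 3, deg(n5) = 3.
L = D − A with rows/columns ordered (n0, n1, n2, n3, n4, n5):
  [ 3, -1,  0, -1, -1,  0]
  [-1,  3, -1, -1,  0,  0]
  [ 0, -1,  4, -1, -1, -1]
  [-1, -1, -1,  4,  0, -1]
  [-1,  0, -1,  0,  3, -1]
  [ 0,  0, -1, -1, -1,  3]
Characteristic polynomial: det(λI − L) = λ(λ² − 8λ + 13)(λ − 3)(λ − 4)(λ − 5).
Roots: λ = 0; (λ² − 8λ + 13) = 0 ⇒ λ = 4 ± √3 ≈ 2.2679, 5.7321; (λ − 3) = 0 ⇒ λ = 3; (λ − 4) = 0 ⇒ λ = 4; (λ − 5) = 0 ⇒ λ = 5.
(Check: the roots sum (with multiplicity) to 20, matching trace L = Σdeg = 2·10 = 20.)
Laplacian eigenvalues: [0.0, 2.2679, 3.0, 4.0, 5.0, 5.7321]. Largest eigenvalue (spectral radius) = 5.7321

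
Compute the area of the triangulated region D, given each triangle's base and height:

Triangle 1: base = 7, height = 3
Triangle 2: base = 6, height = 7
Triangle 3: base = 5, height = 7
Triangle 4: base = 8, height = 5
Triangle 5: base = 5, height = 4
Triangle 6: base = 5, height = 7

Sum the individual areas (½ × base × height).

(1/2)×7×3 + (1/2)×6×7 + (1/2)×5×7 + (1/2)×8×5 + (1/2)×5×4 + (1/2)×5×7 = 96.5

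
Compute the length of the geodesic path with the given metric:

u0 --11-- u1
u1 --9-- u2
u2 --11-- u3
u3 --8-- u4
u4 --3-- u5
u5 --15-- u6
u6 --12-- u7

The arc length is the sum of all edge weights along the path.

Arc length = 11 + 9 + 11 + 8 + 3 + 15 + 12 = 69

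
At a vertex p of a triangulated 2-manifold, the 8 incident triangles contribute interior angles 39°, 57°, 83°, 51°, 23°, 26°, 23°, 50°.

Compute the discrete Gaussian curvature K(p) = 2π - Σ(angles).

Sum of angles = 352°. K = 360° - 352° = 8° = 2π/45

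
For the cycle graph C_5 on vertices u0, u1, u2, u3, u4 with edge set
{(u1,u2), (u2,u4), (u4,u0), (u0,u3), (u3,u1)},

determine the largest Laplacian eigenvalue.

The cycle graph C_n has Laplacian eigenvalues λ_k = 2 − 2cos(2πk/n), k = 0, 1, …, n−1. Here n = 5:
k=0: 2 − 2cos(0) = 0.0; k=1: 2 − 2cos(2π/5) = 1.382; k=2: 2 − 2cos(4π/5) = 3.618; k=3: 2 − 2cos(6π/5) = 3.618; k=4: 2 − 2cos(8π/5) = 1.382.
Laplacian eigenvalues: [0.0, 1.382, 1.382, 3.618, 3.618]. Largest eigenvalue (spectral radius) = 3.618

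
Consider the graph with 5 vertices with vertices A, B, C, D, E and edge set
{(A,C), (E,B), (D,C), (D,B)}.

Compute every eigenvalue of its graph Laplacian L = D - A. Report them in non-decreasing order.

Degrees: deg(A) = 1, deg(B) = 2, deg(C) = 2, deg(D) = 2, deg(E) = 1.
L = D − A with rows/columns ordered (A, B, C, D, E):
  [ 1,  0, -1,  0,  0]
  [ 0,  2,  0, -1, -1]
  [-1,  0,  2, -1,  0]
  [ 0, -1, -1,  2,  0]
  [ 0, -1,  0,  0,  1]
Characteristic polynomial: det(λI − L) = λ(λ² − 3λ + 1)(λ² − 5λ + 5).
Roots: λ = 0; (λ² − 3λ + 1) = 0 ⇒ λ = (3 ± √5)/2 ≈ 0.382, 2.618; (λ² − 5λ + 5) = 0 ⇒ λ = (5 ± √5)/2 ≈ 1.382, 3.618.
(Check: the roots sum (with multiplicity) to 8, matching trace L = Σdeg = 2·4 = 8.)
Laplacian eigenvalues (increasing order): [0.0, 0.382, 1.382, 2.618, 3.618]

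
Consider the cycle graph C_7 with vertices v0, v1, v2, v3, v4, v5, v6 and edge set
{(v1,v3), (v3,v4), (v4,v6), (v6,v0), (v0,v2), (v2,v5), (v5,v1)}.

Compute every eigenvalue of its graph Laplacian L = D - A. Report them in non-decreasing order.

The cycle graph C_n has Laplacian eigenvalues λ_k = 2 − 2cos(2πk/n), k = 0, 1, …, n−1. Here n = 7:
k=0: 2 − 2cos(0) = 0.0; k=1: 2 − 2cos(2π/7) = 0.753; k=2: 2 − 2cos(4π/7) = 2.445; k=3: 2 − 2cos(6π/7) = 3.8019; k=4: 2 − 2cos(8π/7) = 3.8019; k=5: 2 − 2cos(10π/7) = 2.445; k=6: 2 − 2cos(12π/7) = 0.753.
Laplacian eigenvalues (increasing order): [0.0, 0.753, 0.753, 2.445, 2.445, 3.8019, 3.8019]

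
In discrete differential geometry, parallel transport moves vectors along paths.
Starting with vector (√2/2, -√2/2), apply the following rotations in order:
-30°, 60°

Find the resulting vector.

Total rotation: (-30°) + 60° = 30°. Final vector: (0.9659, -0.2588)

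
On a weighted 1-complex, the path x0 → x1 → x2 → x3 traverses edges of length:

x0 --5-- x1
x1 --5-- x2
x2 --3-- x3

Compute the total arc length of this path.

Arc length = 5 + 5 + 3 = 13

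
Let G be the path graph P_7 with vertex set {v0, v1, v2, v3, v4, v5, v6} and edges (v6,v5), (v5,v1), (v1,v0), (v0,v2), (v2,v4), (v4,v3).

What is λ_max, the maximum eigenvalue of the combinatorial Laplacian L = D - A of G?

The path graph P_n has Laplacian eigenvalues λ_k = 2 − 2cos(kπ/n), k = 0, 1, …, n−1. Here n = 7:
k=0: 2 − 2cos(0) = 0.0; k=1: 2 − 2cos(π/7) = 0.1981; k=2: 2 − 2cos(2π/7) = 0.753; k=3: 2 − 2cos(3π/7) = 1.555; k=4: 2 − 2cos(4π/7) = 2.445; k=5: 2 − 2cos(5π/7) = 3.247; k=6: 2 − 2cos(6π/7) = 3.8019.
Laplacian eigenvalues: [0.0, 0.1981, 0.753, 1.555, 2.445, 3.247, 3.8019]. Largest eigenvalue (spectral radius) = 3.8019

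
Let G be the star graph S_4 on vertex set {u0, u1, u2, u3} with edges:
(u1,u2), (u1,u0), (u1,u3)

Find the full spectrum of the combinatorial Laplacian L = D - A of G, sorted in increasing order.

The star S_4 is the complete bipartite graph K_{1,3} (one hub of degree 3, 3 leaves of degree 1). The Laplacian spectrum of K_{p,q} is 0, p (multiplicity q−1), q (multiplicity p−1), p+q. With p = 1, q = 3: 0 once, 1 with multiplicity 2, and 4 once. (Check: trace L = sum of degrees = 6 = 2·1 + 4.)
Laplacian eigenvalues (increasing order): [0.0, 1.0, 1.0, 4.0]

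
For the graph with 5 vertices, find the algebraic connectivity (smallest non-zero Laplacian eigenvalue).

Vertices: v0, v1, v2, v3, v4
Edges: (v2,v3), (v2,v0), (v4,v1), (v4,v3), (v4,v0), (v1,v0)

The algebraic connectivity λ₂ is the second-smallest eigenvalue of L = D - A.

Degrees: deg(v0) = 3, deg(v1) = 2, deg(v2) = 2, deg(v3) = 2, deg(v4) = 3.
L = D − A with rows/columns ordered (v0, v1, v2, v3, v4):
  [ 3, -1, -1,  0, -1]
  [-1,  2,  0,  0, -1]
  [-1,  0,  2, -1,  0]
  [ 0,  0, -1,  2, -1]
  [-1, -1,  0, -1,  3]
Characteristic polynomial: det(λI − L) = λ(λ² − 5λ + 5)(λ² − 7λ + 11).
Roots: λ = 0; (λ² − 5λ + 5) = 0 ⇒ λ = (5 ± √5)/2 ≈ 1.382, 3.618; (λ² − 7λ + 11) = 0 ⇒ λ = (7 ± √5)/2 ≈ 2.382, 4.618.
(Check: the roots sum (with multiplicity) to 12, matching trace L = Σdeg = 2·6 = 12.)
Laplacian eigenvalues: [0.0, 1.382, 2.382, 3.618, 4.618]. Algebraic connectivity (smallest non-zero eigenvalue) = 1.382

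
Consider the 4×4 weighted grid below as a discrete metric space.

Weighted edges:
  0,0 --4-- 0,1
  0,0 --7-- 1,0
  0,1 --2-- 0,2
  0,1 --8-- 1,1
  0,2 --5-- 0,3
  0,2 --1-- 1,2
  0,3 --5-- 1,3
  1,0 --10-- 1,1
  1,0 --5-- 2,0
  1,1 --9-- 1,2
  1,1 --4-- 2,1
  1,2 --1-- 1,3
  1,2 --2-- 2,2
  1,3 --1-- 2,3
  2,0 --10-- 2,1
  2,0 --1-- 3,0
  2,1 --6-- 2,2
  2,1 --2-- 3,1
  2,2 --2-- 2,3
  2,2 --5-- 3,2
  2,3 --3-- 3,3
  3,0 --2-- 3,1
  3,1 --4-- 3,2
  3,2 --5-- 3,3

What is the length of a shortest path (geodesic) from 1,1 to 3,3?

Shortest path: 1,1 → 1,2 → 1,3 → 2,3 → 3,3, total weight = 14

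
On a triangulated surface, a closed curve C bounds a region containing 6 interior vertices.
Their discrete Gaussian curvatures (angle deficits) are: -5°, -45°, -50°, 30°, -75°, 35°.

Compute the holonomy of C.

Holonomy = total enclosed curvature = (-5°) + (-45°) + (-50°) + 30° + (-75°) + 35° = -110°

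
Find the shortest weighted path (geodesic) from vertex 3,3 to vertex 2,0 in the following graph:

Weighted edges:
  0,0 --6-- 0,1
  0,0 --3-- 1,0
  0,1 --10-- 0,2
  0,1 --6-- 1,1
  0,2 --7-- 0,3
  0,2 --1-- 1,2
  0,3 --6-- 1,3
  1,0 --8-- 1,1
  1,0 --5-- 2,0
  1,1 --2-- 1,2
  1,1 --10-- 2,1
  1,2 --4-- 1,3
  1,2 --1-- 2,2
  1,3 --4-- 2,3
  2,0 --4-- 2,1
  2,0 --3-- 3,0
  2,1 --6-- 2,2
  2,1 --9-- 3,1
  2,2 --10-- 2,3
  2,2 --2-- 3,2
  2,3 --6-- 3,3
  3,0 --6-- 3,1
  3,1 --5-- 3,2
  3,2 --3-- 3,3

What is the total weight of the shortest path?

Shortest path: 3,3 → 3,2 → 2,2 → 2,1 → 2,0, total weight = 15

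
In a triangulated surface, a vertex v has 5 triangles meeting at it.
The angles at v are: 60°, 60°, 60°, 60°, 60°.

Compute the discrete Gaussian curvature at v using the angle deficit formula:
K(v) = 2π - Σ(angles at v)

Sum of angles = 300°. K = 360° - 300° = 60° = π/3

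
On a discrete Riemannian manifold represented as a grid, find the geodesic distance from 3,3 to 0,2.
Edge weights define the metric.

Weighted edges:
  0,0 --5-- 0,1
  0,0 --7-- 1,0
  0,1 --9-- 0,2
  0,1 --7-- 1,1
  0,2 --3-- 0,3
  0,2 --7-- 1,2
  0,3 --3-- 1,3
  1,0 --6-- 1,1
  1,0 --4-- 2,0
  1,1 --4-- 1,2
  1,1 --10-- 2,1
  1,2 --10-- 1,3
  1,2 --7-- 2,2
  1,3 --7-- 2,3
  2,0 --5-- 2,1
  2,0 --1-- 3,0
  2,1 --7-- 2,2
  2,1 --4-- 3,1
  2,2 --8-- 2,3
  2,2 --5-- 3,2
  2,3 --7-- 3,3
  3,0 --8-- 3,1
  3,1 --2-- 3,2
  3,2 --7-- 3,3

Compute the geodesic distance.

Shortest path: 3,3 → 2,3 → 1,3 → 0,3 → 0,2, total weight = 20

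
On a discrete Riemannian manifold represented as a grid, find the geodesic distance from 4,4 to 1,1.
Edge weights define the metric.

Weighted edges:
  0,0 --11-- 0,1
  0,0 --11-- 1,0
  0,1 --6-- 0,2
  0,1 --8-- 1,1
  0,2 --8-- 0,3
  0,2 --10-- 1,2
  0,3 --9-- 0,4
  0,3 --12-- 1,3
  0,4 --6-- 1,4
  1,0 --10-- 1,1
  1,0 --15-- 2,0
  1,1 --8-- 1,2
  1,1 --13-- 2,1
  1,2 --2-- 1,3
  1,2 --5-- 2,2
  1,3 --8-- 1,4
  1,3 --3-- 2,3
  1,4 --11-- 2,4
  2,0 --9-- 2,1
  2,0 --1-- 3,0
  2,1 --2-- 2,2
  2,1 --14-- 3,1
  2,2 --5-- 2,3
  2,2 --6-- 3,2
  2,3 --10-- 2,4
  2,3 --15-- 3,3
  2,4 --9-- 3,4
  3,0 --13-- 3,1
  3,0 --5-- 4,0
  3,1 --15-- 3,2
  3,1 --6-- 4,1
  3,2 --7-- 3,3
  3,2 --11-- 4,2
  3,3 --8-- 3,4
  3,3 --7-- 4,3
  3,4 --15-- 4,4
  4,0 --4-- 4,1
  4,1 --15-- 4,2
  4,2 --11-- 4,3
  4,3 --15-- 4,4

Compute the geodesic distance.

Shortest path: 4,4 → 3,4 → 2,4 → 2,3 → 1,3 → 1,2 → 1,1, total weight = 47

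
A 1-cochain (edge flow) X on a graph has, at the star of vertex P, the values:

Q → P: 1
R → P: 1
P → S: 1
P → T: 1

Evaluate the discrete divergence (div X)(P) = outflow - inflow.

Divergence = sum of outgoing flows = (-1) + (-1) + 1 + 1 = 0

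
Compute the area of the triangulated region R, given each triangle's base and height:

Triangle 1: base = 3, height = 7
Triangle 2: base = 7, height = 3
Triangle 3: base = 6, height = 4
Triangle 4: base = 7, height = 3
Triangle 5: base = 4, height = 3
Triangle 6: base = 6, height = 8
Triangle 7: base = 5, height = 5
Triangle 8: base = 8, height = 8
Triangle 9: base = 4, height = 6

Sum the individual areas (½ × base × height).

(1/2)×3×7 + (1/2)×7×3 + (1/2)×6×4 + (1/2)×7×3 + (1/2)×4×3 + (1/2)×6×8 + (1/2)×5×5 + (1/2)×8×8 + (1/2)×4×6 = 130.0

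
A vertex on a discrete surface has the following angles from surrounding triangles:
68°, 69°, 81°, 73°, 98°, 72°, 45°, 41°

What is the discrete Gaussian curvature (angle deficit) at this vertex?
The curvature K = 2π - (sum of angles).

Sum of angles = 547°. K = 360° - 547° = -187° = -187π/180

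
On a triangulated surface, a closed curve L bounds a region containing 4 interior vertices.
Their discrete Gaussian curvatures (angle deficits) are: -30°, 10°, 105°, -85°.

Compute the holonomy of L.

Holonomy = total enclosed curvature = (-30°) + 10° + 105° + (-85°) = 0°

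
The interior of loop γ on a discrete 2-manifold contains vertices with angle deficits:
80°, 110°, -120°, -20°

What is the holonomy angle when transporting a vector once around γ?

Holonomy = total enclosed curvature = 80° + 110° + (-120°) + (-20°) = 50°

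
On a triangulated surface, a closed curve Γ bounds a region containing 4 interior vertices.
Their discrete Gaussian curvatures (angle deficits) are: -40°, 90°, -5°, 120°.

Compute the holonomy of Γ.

Holonomy = total enclosed curvature = (-40°) + 90° + (-5°) + 120° = 165°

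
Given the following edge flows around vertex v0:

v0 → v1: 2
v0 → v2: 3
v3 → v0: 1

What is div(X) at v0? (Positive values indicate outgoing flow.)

Divergence = sum of outgoing flows = 2 + 3 + (-1) = 4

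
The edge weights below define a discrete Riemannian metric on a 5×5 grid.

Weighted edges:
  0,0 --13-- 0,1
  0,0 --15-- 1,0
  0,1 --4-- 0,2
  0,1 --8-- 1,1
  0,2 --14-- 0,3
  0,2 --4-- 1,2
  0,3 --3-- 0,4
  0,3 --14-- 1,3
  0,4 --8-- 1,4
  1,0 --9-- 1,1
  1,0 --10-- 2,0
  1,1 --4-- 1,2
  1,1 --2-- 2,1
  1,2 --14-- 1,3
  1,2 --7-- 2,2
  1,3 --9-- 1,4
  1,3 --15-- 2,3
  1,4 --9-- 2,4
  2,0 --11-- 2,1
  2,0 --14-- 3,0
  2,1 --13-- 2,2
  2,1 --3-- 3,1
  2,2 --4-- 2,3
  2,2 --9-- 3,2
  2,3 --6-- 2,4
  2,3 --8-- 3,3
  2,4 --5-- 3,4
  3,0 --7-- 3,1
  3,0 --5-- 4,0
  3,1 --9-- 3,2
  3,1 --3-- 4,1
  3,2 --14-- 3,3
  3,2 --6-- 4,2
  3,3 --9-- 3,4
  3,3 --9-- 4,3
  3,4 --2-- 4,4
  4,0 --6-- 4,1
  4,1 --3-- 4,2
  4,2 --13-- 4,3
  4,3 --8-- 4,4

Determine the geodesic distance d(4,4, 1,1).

Shortest path: 4,4 → 3,4 → 2,4 → 2,3 → 2,2 → 1,2 → 1,1, total weight = 28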